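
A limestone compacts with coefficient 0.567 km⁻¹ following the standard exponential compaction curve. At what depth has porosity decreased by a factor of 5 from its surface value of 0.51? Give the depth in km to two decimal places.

2.84 km

phi/phi₀ = 1/5 ⇒ exp(−β·d) = 1/5 ⇒ d = ln(5) / β
d = 1.6094 / 0.567 = 2.839 km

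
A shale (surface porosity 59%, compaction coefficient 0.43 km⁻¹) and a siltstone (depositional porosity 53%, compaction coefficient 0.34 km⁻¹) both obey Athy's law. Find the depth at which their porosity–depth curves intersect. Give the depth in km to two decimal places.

1.19 km

Set φ₀ₐ e^(−cₐz) = φ₀ᵦ e^(−cᵦz) ⇒ ln(φ₀ₐ/φ₀ᵦ) = (cₐ − cᵦ)·z
z = ln(0.59/0.53) / (0.43 − 0.34) = 0.1072 / 0.09 = 1.192 km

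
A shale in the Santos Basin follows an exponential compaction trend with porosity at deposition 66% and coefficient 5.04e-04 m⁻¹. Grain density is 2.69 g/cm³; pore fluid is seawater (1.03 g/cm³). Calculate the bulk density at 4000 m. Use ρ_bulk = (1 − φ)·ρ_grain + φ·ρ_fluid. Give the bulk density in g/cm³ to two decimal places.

2.54 g/cm³

Working in km (1 km = 1000 m; β in km⁻¹ = β in m⁻¹ × 1000):
Porosity at depth: n = 0.66·exp(−0.504×4) = 0.66×0.1332 = 0.0879
Bulk density: ρ_b = (1−n)ρ_g + n·ρ_f = 0.9121×2.69 + 0.0879×1.03
       = 2.454 + 0.091 = 2.544 g/cm³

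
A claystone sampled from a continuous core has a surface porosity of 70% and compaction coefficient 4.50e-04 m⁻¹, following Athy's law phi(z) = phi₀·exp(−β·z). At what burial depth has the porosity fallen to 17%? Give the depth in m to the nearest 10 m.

3150 m

Working in km (1 km = 1000 m; β in km⁻¹ = β in m⁻¹ × 1000):
Invert Athy's law: z = ln(phi₀/phi) / β
z = ln(0.7/0.17) / 0.45 = ln(4.118) / 0.45 = 1.4153 / 0.45 = 3.145 km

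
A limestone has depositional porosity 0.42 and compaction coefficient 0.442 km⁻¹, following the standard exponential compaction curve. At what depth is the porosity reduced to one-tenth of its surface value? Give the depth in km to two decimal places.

5.21 km

phi/phi₀ = 1/10 ⇒ exp(−c·d) = 1/10 ⇒ d = ln(10) / c
d = 2.3026 / 0.442 = 5.209 km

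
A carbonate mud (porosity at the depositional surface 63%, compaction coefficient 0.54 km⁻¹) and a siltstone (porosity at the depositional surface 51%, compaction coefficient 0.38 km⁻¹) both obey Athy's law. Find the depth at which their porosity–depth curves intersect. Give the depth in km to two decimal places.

Set phi₀ₐ e^(−kₐZ) = phi₀ᵦ e^(−kᵦZ) ⇒ ln(phi₀ₐ/phi₀ᵦ) = (kₐ − kᵦ)·Z
Z = ln(0.63/0.51) / (0.54 − 0.38) = 0.2113 / 0.16 = 1.321 km

1.32 km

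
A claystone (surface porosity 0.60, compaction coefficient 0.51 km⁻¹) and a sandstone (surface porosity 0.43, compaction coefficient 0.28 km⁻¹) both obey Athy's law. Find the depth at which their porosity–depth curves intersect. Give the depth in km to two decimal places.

1.45 km

Set n₀ₐ e^(−kₐz) = n₀ᵦ e^(−kᵦz) ⇒ ln(n₀ₐ/n₀ᵦ) = (kₐ − kᵦ)·z
z = ln(0.6/0.43) / (0.51 − 0.28) = 0.3331 / 0.23 = 1.448 km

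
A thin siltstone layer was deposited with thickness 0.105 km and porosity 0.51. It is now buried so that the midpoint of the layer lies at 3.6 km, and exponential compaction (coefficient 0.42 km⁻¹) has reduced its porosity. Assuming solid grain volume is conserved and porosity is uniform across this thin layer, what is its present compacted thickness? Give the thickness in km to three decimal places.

Porosity at 3.6 km: phi = 0.51·exp(−0.42×3.6) = 0.1124
Solid-volume conservation: h(1−phi) = h₀(1−phi₀) ⇒ h = h₀·(1−phi₀)/(1−phi)
h = 0.105 × (1 − 0.51)/(1 − 0.1124) = 0.105 × 0.5521 = 0.0580 km

0.058 km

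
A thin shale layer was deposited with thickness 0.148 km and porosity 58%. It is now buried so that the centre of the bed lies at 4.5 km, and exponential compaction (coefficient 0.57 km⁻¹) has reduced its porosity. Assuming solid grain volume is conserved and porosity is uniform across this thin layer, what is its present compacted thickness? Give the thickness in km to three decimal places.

Porosity at 4.5 km: phi = 0.58·exp(−0.57×4.5) = 0.0446
Solid-volume conservation: h(1−phi) = h₀(1−phi₀) ⇒ h = h₀·(1−phi₀)/(1−phi)
h = 0.148 × (1 − 0.58)/(1 − 0.0446) = 0.148 × 0.4396 = 0.0651 km

0.065 km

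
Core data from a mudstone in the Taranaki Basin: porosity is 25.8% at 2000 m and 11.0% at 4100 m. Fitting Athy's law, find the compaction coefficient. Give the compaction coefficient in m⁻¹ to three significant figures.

Working in km (1 km = 1000 m; k in km⁻¹ = k in m⁻¹ × 1000):
Athy: n(d) = n₀ e^(−kd) ⇒ n₁/n₂ = e^{k(d₂−d₁)} ⇒ k = ln(n₁/n₂)/(d₂−d₁)
k = ln(0.258/0.11) / (4.1 − 2) = ln(2.345) / 2.1 = 0.8525 / 2.1 = 0.4059 km⁻¹

0.000406 m⁻¹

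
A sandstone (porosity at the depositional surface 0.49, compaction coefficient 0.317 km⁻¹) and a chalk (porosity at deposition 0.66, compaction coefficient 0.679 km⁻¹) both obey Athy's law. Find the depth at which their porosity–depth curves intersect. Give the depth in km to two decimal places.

Set n₀ₐ e^(−βₐd) = n₀ᵦ e^(−βᵦd) ⇒ ln(n₀ₐ/n₀ᵦ) = (βₐ − βᵦ)·d
d = ln(0.49/0.66) / (0.317 − 0.679) = -0.2978 / -0.362 = 0.823 km

0.82 km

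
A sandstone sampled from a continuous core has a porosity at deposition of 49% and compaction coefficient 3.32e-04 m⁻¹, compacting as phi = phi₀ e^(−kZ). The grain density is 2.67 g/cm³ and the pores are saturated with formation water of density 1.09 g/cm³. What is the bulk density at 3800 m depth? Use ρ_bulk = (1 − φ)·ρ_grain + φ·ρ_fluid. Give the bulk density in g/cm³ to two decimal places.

2.45 g/cm³

Working in km (1 km = 1000 m; k in km⁻¹ = k in m⁻¹ × 1000):
Porosity at depth: phi = 0.49·exp(−0.332×3.8) = 0.49×0.2832 = 0.1388
Bulk density: ρ_b = (1−phi)ρ_g + phi·ρ_f = 0.8612×2.67 + 0.1388×1.09
       = 2.299 + 0.151 = 2.451 g/cm³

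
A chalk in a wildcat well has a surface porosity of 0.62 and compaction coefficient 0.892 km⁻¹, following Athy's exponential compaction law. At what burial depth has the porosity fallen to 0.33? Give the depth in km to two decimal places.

Invert Athy's law: Z = ln(n₀/n) / β
Z = ln(0.62/0.33) / 0.892 = ln(1.879) / 0.892 = 0.6306 / 0.892 = 0.707 km

0.71 km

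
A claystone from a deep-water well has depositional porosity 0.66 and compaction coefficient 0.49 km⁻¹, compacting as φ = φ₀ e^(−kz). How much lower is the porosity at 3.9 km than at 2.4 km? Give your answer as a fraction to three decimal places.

φ(2.4) = 0.66·e^(−0.49×2.4) = 0.2036
φ(3.9) = 0.66·e^(−0.49×3.9) = 0.0976
Δφ = 0.2036 − 0.0976 = 0.1060

0.106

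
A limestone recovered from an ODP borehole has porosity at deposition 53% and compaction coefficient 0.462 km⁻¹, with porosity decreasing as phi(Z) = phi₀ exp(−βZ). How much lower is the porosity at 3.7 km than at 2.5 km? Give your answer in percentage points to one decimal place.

7.1 percentage points

phi(2.5) = 0.53·e^(−0.462×2.5) = 0.1670
phi(3.7) = 0.53·e^(−0.462×3.7) = 0.0959
Δphi = 0.1670 − 0.0959 = 0.0711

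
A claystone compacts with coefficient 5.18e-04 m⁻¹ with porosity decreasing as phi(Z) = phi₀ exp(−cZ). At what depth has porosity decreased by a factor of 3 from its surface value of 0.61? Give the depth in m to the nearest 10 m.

2120 m

Working in km (1 km = 1000 m; c in km⁻¹ = c in m⁻¹ × 1000):
phi/phi₀ = 1/3 ⇒ exp(−c·Z) = 1/3 ⇒ Z = ln(3) / c
Z = 1.0986 / 0.518 = 2.121 km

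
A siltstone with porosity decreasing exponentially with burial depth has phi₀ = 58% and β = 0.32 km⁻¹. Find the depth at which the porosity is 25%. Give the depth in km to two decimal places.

Invert Athy's law: z = ln(phi₀/phi) / β
z = ln(0.58/0.25) / 0.32 = ln(2.32) / 0.32 = 0.8416 / 0.32 = 2.630 km

2.63 km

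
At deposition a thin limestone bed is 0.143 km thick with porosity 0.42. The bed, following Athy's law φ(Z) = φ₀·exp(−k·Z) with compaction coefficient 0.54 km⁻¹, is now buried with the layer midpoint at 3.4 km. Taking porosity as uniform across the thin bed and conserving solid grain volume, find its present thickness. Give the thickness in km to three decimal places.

0.089 km

Porosity at 3.4 km: φ = 0.42·exp(−0.54×3.4) = 0.0670
Solid-volume conservation: h(1−φ) = h₀(1−φ₀) ⇒ h = h₀·(1−φ₀)/(1−φ)
h = 0.143 × (1 − 0.42)/(1 − 0.0670) = 0.143 × 0.6216 = 0.0889 km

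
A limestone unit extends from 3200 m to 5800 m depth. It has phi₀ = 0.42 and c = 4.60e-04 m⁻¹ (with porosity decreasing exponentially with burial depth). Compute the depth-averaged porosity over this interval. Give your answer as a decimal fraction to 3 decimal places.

Working in km (1 km = 1000 m; c in km⁻¹ = c in m⁻¹ × 1000):
⟨phi⟩ = (1/(z₂−z₁)) ∫ phi₀ e^(−cz) dz = phi₀·(e^(−c·z₁) − e^(−c·z₂)) / (c·(z₂−z₁))
e^(−0.46×3.2) = 0.2295; e^(−0.46×5.8) = 0.0694
⟨phi⟩ = 0.42 × (0.2295 − 0.0694) / (0.46 × 2.6) = 0.42 × 0.1338 = 0.0562

0.056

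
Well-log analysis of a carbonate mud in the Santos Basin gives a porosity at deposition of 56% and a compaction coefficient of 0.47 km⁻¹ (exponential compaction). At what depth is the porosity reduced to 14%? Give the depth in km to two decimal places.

2.95 km

Invert Athy's law: Z = ln(phi₀/phi) / c
Z = ln(0.56/0.14) / 0.47 = ln(4) / 0.47 = 1.3863 / 0.47 = 2.950 km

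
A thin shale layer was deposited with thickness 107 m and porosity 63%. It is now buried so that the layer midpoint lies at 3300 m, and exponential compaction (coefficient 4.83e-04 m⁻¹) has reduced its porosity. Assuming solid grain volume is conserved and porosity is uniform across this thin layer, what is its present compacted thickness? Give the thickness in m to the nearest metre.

Working in km (1 km = 1000 m; β in km⁻¹ = β in m⁻¹ × 1000):
Porosity at 3.3 km: phi = 0.63·exp(−0.483×3.3) = 0.1280
Solid-volume conservation: h(1−phi) = h₀(1−phi₀) ⇒ h = h₀·(1−phi₀)/(1−phi)
h = 0.107 × (1 − 0.63)/(1 − 0.1280) = 0.107 × 0.4243 = 0.0454 km

45 m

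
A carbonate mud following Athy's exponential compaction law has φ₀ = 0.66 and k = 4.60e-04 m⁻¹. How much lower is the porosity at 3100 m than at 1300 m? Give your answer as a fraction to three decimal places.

Working in km (1 km = 1000 m; k in km⁻¹ = k in m⁻¹ × 1000):
φ(1.3) = 0.66·e^(−0.46×1.3) = 0.3629
φ(3.1) = 0.66·e^(−0.46×3.1) = 0.1586
Δφ = 0.3629 − 0.1586 = 0.2044

0.204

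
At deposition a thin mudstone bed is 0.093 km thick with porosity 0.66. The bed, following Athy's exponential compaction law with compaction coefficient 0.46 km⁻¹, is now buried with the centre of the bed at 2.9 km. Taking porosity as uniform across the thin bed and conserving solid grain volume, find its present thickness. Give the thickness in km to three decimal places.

Porosity at 2.9 km: n = 0.66·exp(−0.46×2.9) = 0.1739
Solid-volume conservation: h(1−n) = h₀(1−n₀) ⇒ h = h₀·(1−n₀)/(1−n)
h = 0.093 × (1 − 0.66)/(1 − 0.1739) = 0.093 × 0.4116 = 0.0383 km

0.038 km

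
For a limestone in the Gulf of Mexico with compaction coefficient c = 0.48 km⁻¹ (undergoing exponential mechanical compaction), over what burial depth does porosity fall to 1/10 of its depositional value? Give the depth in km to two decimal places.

φ/φ₀ = 1/10 ⇒ exp(−c·d) = 1/10 ⇒ d = ln(10) / c
d = 2.3026 / 0.48 = 4.797 km

4.80 km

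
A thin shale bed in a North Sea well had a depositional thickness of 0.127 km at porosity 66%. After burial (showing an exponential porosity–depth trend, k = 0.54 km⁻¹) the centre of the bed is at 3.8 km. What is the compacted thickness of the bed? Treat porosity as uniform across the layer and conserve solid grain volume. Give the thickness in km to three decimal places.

Porosity at 3.8 km: φ = 0.66·exp(−0.54×3.8) = 0.0848
Solid-volume conservation: h(1−φ) = h₀(1−φ₀) ⇒ h = h₀·(1−φ₀)/(1−φ)
h = 0.127 × (1 − 0.66)/(1 − 0.0848) = 0.127 × 0.3715 = 0.0472 km

0.047 km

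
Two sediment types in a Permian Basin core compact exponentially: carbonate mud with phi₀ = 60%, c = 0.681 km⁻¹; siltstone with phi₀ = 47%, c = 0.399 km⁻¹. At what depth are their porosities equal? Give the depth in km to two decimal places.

Set phi₀ₐ e^(−cₐz) = phi₀ᵦ e^(−cᵦz) ⇒ ln(phi₀ₐ/phi₀ᵦ) = (cₐ − cᵦ)·z
z = ln(0.6/0.47) / (0.681 − 0.399) = 0.2442 / 0.282 = 0.866 km

0.87 km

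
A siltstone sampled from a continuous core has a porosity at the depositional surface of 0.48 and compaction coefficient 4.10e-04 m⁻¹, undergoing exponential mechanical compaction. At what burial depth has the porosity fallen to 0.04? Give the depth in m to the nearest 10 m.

6060 m

Working in km (1 km = 1000 m; k in km⁻¹ = k in m⁻¹ × 1000):
Invert Athy's law: Z = ln(φ₀/φ) / k
Z = ln(0.48/0.04) / 0.41 = ln(12) / 0.41 = 2.4849 / 0.41 = 6.061 km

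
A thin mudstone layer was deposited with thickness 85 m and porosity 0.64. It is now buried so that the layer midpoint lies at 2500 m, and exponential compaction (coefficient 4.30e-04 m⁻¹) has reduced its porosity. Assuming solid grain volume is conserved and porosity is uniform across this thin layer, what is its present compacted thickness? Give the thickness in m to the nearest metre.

39 m

Working in km (1 km = 1000 m; β in km⁻¹ = β in m⁻¹ × 1000):
Porosity at 2.5 km: phi = 0.64·exp(−0.43×2.5) = 0.2184
Solid-volume conservation: h(1−phi) = h₀(1−phi₀) ⇒ h = h₀·(1−phi₀)/(1−phi)
h = 0.085 × (1 − 0.64)/(1 − 0.2184) = 0.085 × 0.4606 = 0.0392 km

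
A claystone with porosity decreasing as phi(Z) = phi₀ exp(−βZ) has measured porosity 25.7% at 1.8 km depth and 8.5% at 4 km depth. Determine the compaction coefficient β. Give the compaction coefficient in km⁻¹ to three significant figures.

0.503 km⁻¹

Athy: phi(Z) = phi₀ e^(−βZ) ⇒ phi₁/phi₂ = e^{β(Z₂−Z₁)} ⇒ β = ln(phi₁/phi₂)/(Z₂−Z₁)
β = ln(0.257/0.085) / (4 − 1.8) = ln(3.024) / 2.2 = 1.1064 / 2.2 = 0.5029 km⁻¹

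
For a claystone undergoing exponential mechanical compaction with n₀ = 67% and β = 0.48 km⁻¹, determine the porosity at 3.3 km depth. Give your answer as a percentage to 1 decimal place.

n = n₀·exp(−β·z) = 0.67 × exp(−0.48 × 3.3) = 0.67 × exp(−1.584)
  = 0.67 × 0.2052 = 0.1375

13.7%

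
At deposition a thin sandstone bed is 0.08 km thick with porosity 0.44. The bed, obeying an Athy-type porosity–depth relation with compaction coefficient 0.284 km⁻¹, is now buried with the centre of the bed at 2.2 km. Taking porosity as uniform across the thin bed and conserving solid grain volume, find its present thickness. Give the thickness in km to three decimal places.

Porosity at 2.2 km: phi = 0.44·exp(−0.284×2.2) = 0.2356
Solid-volume conservation: h(1−phi) = h₀(1−phi₀) ⇒ h = h₀·(1−phi₀)/(1−phi)
h = 0.08 × (1 − 0.44)/(1 − 0.2356) = 0.08 × 0.7326 = 0.0586 km

0.059 km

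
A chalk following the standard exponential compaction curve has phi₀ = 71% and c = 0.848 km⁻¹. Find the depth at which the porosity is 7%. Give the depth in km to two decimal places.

2.73 km

Invert Athy's law: d = ln(phi₀/phi) / c
d = ln(0.71/0.07) / 0.848 = ln(10.14) / 0.848 = 2.3168 / 0.848 = 2.732 km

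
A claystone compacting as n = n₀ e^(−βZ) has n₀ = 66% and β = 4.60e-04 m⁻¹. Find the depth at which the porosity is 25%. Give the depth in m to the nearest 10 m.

2110 m

Working in km (1 km = 1000 m; β in km⁻¹ = β in m⁻¹ × 1000):
Invert Athy's law: Z = ln(n₀/n) / β
Z = ln(0.66/0.25) / 0.46 = ln(2.64) / 0.46 = 0.9708 / 0.46 = 2.110 km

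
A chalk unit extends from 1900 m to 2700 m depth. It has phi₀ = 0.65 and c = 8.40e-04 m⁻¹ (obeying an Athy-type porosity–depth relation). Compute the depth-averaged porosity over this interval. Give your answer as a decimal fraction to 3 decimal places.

Working in km (1 km = 1000 m; c in km⁻¹ = c in m⁻¹ × 1000):
⟨phi⟩ = (1/(d₂−d₁)) ∫ phi₀ e^(−cd) dd = phi₀·(e^(−c·d₁) − e^(−c·d₂)) / (c·(d₂−d₁))
e^(−0.84×1.9) = 0.2027; e^(−0.84×2.7) = 0.1035
⟨phi⟩ = 0.65 × (0.2027 − 0.1035) / (0.84 × 0.8) = 0.65 × 0.1476 = 0.0959

0.096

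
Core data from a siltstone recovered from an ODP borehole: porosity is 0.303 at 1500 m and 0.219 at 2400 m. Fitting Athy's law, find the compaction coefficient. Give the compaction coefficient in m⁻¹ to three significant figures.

Working in km (1 km = 1000 m; c in km⁻¹ = c in m⁻¹ × 1000):
Athy: phi(d) = phi₀ e^(−cd) ⇒ phi₁/phi₂ = e^{c(d₂−d₁)} ⇒ c = ln(phi₁/phi₂)/(d₂−d₁)
c = ln(0.303/0.219) / (2.4 − 1.5) = ln(1.384) / 0.9 = 0.3247 / 0.9 = 0.3607 km⁻¹

0.000361 m⁻¹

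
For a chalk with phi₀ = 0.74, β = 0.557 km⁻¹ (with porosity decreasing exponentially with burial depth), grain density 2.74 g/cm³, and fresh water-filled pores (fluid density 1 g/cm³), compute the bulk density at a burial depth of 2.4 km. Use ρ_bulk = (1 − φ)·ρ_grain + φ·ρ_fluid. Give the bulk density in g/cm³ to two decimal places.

2.40 g/cm³

Porosity at depth: phi = 0.74·exp(−0.557×2.4) = 0.74×0.2627 = 0.1944
Bulk density: ρ_b = (1−phi)ρ_g + phi·ρ_f = 0.8056×2.74 + 0.1944×1
       = 2.207 + 0.194 = 2.402 g/cm³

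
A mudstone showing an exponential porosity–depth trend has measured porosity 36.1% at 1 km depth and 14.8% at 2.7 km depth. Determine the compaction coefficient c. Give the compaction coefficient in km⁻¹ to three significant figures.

0.525 km⁻¹

Athy: φ(Z) = φ₀ e^(−cZ) ⇒ φ₁/φ₂ = e^{c(Z₂−Z₁)} ⇒ c = ln(φ₁/φ₂)/(Z₂−Z₁)
c = ln(0.361/0.148) / (2.7 − 1) = ln(2.439) / 1.7 = 0.8917 / 1.7 = 0.5245 km⁻¹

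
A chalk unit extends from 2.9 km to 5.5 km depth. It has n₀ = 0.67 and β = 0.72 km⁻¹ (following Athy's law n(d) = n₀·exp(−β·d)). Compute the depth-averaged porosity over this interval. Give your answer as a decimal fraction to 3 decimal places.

0.038

⟨n⟩ = (1/(d₂−d₁)) ∫ n₀ e^(−βd) dd = n₀·(e^(−β·d₁) − e^(−β·d₂)) / (β·(d₂−d₁))
e^(−0.72×2.9) = 0.1239; e^(−0.72×5.5) = 0.0191
⟨n⟩ = 0.67 × (0.1239 − 0.0191) / (0.72 × 2.6) = 0.67 × 0.0560 = 0.0375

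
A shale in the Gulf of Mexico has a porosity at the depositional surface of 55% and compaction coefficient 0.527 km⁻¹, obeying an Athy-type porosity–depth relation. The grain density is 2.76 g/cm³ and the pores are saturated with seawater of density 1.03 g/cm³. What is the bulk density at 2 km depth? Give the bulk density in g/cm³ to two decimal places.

2.43 g/cm³

Porosity at depth: n = 0.55·exp(−0.527×2) = 0.55×0.3485 = 0.1917
Bulk density: ρ_b = (1−n)ρ_g + n·ρ_f = 0.8083×2.76 + 0.1917×1.03
       = 2.231 + 0.197 = 2.428 g/cm³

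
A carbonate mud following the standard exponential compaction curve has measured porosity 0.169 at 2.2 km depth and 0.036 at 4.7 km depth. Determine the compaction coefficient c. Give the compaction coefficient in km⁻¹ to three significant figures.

Athy: n(d) = n₀ e^(−cd) ⇒ n₁/n₂ = e^{c(d₂−d₁)} ⇒ c = ln(n₁/n₂)/(d₂−d₁)
c = ln(0.169/0.036) / (4.7 − 2.2) = ln(4.694) / 2.5 = 1.5464 / 2.5 = 0.6186 km⁻¹

0.619 km⁻¹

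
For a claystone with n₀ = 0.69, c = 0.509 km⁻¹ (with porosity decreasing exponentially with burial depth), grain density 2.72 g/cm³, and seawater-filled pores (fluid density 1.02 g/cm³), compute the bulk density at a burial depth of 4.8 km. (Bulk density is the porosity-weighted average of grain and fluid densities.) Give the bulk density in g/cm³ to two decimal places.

Porosity at depth: n = 0.69·exp(−0.509×4.8) = 0.69×0.0869 = 0.0599
Bulk density: ρ_b = (1−n)ρ_g + n·ρ_f = 0.9401×2.72 + 0.0599×1.02
       = 2.557 + 0.061 = 2.618 g/cm³

2.62 g/cm³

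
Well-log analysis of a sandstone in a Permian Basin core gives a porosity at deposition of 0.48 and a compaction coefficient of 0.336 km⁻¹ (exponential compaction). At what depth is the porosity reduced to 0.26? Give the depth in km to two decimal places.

Invert Athy's law: z = ln(phi₀/phi) / β
z = ln(0.48/0.26) / 0.336 = ln(1.846) / 0.336 = 0.6131 / 0.336 = 1.825 km

1.82 km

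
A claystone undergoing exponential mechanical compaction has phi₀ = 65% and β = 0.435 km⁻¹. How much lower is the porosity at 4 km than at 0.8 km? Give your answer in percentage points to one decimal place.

phi(0.8) = 0.65·e^(−0.435×0.8) = 0.4590
phi(4) = 0.65·e^(−0.435×4) = 0.1141
Δphi = 0.4590 − 0.1141 = 0.3449

34.5 percentage points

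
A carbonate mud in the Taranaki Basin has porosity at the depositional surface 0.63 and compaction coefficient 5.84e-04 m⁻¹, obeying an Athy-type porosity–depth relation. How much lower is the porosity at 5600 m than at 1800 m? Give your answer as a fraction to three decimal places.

0.196

Working in km (1 km = 1000 m; c in km⁻¹ = c in m⁻¹ × 1000):
phi(1.8) = 0.63·e^(−0.584×1.8) = 0.2202
phi(5.6) = 0.63·e^(−0.584×5.6) = 0.0239
Δphi = 0.2202 − 0.0239 = 0.1963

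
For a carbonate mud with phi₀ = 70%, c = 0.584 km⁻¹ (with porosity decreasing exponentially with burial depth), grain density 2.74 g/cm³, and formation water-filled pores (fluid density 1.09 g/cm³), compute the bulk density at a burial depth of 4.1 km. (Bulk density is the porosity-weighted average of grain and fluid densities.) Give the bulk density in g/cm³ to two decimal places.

Porosity at depth: phi = 0.7·exp(−0.584×4.1) = 0.7×0.0912 = 0.0639
Bulk density: ρ_b = (1−phi)ρ_g + phi·ρ_f = 0.9361×2.74 + 0.0639×1.09
       = 2.565 + 0.070 = 2.635 g/cm³

2.63 g/cm³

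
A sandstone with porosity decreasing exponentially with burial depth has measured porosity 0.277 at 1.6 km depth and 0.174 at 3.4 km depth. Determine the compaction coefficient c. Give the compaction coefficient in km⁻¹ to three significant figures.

0.258 km⁻¹

Athy: phi(d) = phi₀ e^(−cd) ⇒ phi₁/phi₂ = e^{c(d₂−d₁)} ⇒ c = ln(phi₁/phi₂)/(d₂−d₁)
c = ln(0.277/0.174) / (3.4 − 1.6) = ln(1.592) / 1.8 = 0.4650 / 1.8 = 0.2583 km⁻¹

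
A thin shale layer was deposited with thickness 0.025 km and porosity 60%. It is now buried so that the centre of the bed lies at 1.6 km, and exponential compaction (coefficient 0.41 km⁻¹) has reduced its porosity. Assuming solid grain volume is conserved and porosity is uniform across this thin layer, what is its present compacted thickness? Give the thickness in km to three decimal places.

0.015 km

Porosity at 1.6 km: n = 0.6·exp(−0.41×1.6) = 0.3114
Solid-volume conservation: h(1−n) = h₀(1−n₀) ⇒ h = h₀·(1−n₀)/(1−n)
h = 0.025 × (1 − 0.6)/(1 − 0.3114) = 0.025 × 0.5808 = 0.0145 km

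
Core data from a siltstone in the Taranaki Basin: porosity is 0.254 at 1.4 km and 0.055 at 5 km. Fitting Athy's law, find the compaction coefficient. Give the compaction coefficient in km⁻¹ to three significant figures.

0.425 km⁻¹

Athy: n(z) = n₀ e^(−kz) ⇒ n₁/n₂ = e^{k(z₂−z₁)} ⇒ k = ln(n₁/n₂)/(z₂−z₁)
k = ln(0.254/0.055) / (5 − 1.4) = ln(4.618) / 3.6 = 1.5300 / 3.6 = 0.425 km⁻¹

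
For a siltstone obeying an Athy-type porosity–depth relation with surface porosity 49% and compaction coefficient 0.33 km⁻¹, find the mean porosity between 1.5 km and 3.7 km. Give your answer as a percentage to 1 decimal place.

21.2%

⟨φ⟩ = (1/(d₂−d₁)) ∫ φ₀ e^(−βd) dd = φ₀·(e^(−β·d₁) − e^(−β·d₂)) / (β·(d₂−d₁))
e^(−0.33×1.5) = 0.6096; e^(−0.33×3.7) = 0.2949
⟨φ⟩ = 0.49 × (0.6096 − 0.2949) / (0.33 × 2.2) = 0.49 × 0.4334 = 0.2124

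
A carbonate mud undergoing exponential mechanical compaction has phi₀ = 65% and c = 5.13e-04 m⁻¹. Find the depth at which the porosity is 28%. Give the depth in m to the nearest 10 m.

1640 m

Working in km (1 km = 1000 m; c in km⁻¹ = c in m⁻¹ × 1000):
Invert Athy's law: Z = ln(phi₀/phi) / c
Z = ln(0.65/0.28) / 0.513 = ln(2.321) / 0.513 = 0.8422 / 0.513 = 1.642 km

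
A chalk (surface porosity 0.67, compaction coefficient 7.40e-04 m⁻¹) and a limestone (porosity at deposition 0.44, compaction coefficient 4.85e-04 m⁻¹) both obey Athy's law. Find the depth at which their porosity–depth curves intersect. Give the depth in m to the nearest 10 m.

Working in km (1 km = 1000 m; c in km⁻¹ = c in m⁻¹ × 1000):
Set phi₀ₐ e^(−cₐd) = phi₀ᵦ e^(−cᵦd) ⇒ ln(phi₀ₐ/phi₀ᵦ) = (cₐ − cᵦ)·d
d = ln(0.67/0.44) / (0.74 − 0.485) = 0.4205 / 0.255 = 1.649 km

1650 m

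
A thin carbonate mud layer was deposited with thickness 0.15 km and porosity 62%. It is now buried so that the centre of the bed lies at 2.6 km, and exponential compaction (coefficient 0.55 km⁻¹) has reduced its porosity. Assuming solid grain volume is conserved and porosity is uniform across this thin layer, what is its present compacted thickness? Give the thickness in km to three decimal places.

0.067 km

Porosity at 2.6 km: n = 0.62·exp(−0.55×2.6) = 0.1484
Solid-volume conservation: h(1−n) = h₀(1−n₀) ⇒ h = h₀·(1−n₀)/(1−n)
h = 0.15 × (1 − 0.62)/(1 − 0.1484) = 0.15 × 0.4462 = 0.0669 km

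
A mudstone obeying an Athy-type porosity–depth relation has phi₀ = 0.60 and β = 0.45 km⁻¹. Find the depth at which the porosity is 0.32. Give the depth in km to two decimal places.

Invert Athy's law: z = ln(phi₀/phi) / β
z = ln(0.6/0.32) / 0.45 = ln(1.875) / 0.45 = 0.6286 / 0.45 = 1.397 km

1.40 km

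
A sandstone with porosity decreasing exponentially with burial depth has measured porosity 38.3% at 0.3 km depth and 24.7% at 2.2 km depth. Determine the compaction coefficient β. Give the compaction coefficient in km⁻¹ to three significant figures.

Athy: phi(z) = phi₀ e^(−βz) ⇒ phi₁/phi₂ = e^{β(z₂−z₁)} ⇒ β = ln(phi₁/phi₂)/(z₂−z₁)
β = ln(0.383/0.247) / (2.2 − 0.3) = ln(1.551) / 1.9 = 0.4386 / 1.9 = 0.2309 km⁻¹

0.231 km⁻¹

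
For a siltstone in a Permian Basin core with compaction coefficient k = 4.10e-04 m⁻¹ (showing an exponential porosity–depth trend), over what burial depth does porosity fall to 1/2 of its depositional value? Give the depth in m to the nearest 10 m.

Working in km (1 km = 1000 m; k in km⁻¹ = k in m⁻¹ × 1000):
φ/φ₀ = 1/2 ⇒ exp(−k·z) = 1/2 ⇒ z = ln(2) / k
z = 0.6931 / 0.41 = 1.691 km

1690 m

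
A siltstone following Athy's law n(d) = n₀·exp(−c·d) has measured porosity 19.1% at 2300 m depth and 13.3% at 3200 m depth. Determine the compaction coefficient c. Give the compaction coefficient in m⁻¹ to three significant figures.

0.000402 m⁻¹

Working in km (1 km = 1000 m; c in km⁻¹ = c in m⁻¹ × 1000):
Athy: n(d) = n₀ e^(−cd) ⇒ n₁/n₂ = e^{c(d₂−d₁)} ⇒ c = ln(n₁/n₂)/(d₂−d₁)
c = ln(0.191/0.133) / (3.2 − 2.3) = ln(1.436) / 0.9 = 0.3619 / 0.9 = 0.4021 km⁻¹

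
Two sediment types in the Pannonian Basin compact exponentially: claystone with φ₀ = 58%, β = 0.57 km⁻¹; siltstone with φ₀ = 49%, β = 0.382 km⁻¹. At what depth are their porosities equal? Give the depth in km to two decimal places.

Set φ₀ₐ e^(−βₐd) = φ₀ᵦ e^(−βᵦd) ⇒ ln(φ₀ₐ/φ₀ᵦ) = (βₐ − βᵦ)·d
d = ln(0.58/0.49) / (0.57 − 0.382) = 0.1686 / 0.188 = 0.897 km

0.90 km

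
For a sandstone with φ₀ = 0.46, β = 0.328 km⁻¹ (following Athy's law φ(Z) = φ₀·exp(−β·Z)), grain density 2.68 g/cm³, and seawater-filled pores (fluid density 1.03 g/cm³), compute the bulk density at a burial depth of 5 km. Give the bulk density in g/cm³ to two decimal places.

Porosity at depth: φ = 0.46·exp(−0.328×5) = 0.46×0.1940 = 0.0892
Bulk density: ρ_b = (1−φ)ρ_g + φ·ρ_f = 0.9108×2.68 + 0.0892×1.03
       = 2.441 + 0.092 = 2.533 g/cm³

2.53 g/cm³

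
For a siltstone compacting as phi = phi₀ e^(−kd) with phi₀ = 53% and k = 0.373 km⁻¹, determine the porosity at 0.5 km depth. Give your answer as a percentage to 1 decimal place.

44.0%

phi = phi₀·exp(−k·d) = 0.53 × exp(−0.373 × 0.5) = 0.53 × exp(−0.1865)
  = 0.53 × 0.8299 = 0.4398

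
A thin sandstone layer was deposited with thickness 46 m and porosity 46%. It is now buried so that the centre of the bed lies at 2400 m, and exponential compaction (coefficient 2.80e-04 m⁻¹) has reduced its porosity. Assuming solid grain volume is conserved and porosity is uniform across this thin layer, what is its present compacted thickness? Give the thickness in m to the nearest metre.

32 m

Working in km (1 km = 1000 m; k in km⁻¹ = k in m⁻¹ × 1000):
Porosity at 2.4 km: phi = 0.46·exp(−0.28×2.4) = 0.2349
Solid-volume conservation: h(1−phi) = h₀(1−phi₀) ⇒ h = h₀·(1−phi₀)/(1−phi)
h = 0.046 × (1 − 0.46)/(1 − 0.2349) = 0.046 × 0.7058 = 0.0325 km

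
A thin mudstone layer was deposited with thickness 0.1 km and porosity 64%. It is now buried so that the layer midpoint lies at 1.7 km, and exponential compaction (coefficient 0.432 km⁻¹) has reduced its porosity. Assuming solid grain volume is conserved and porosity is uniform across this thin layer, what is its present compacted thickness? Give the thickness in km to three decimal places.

Porosity at 1.7 km: phi = 0.64·exp(−0.432×1.7) = 0.3071
Solid-volume conservation: h(1−phi) = h₀(1−phi₀) ⇒ h = h₀·(1−phi₀)/(1−phi)
h = 0.1 × (1 − 0.64)/(1 − 0.3071) = 0.1 × 0.5195 = 0.0520 km

0.052 km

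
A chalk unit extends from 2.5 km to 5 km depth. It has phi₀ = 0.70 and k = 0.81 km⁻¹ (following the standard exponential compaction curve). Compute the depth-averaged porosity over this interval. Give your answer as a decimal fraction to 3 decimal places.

⟨phi⟩ = (1/(d₂−d₁)) ∫ phi₀ e^(−kd) dd = phi₀·(e^(−k·d₁) − e^(−k·d₂)) / (k·(d₂−d₁))
e^(−0.81×2.5) = 0.1320; e^(−0.81×5) = 0.0174
⟨phi⟩ = 0.7 × (0.1320 − 0.0174) / (0.81 × 2.5) = 0.7 × 0.0566 = 0.0396

0.040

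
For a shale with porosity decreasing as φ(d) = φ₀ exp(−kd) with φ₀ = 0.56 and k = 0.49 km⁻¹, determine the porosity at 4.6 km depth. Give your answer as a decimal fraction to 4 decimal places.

0.0588

φ = φ₀·exp(−k·d) = 0.56 × exp(−0.49 × 4.6) = 0.56 × exp(−2.254)
  = 0.56 × 0.1050 = 0.0588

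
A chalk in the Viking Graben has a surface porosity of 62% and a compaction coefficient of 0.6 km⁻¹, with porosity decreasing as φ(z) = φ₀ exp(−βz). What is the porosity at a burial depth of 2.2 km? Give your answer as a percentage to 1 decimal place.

16.6%

φ = φ₀·exp(−β·z) = 0.62 × exp(−0.6 × 2.2) = 0.62 × exp(−1.32)
  = 0.62 × 0.2671 = 0.1656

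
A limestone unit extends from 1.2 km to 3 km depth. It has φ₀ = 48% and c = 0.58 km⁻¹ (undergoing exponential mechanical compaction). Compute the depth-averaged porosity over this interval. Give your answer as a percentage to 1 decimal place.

⟨φ⟩ = (1/(Z₂−Z₁)) ∫ φ₀ e^(−cZ) dZ = φ₀·(e^(−c·Z₁) − e^(−c·Z₂)) / (c·(Z₂−Z₁))
e^(−0.58×1.2) = 0.4986; e^(−0.58×3) = 0.1755
⟨φ⟩ = 0.48 × (0.4986 − 0.1755) / (0.58 × 1.8) = 0.48 × 0.3094 = 0.1485

14.9%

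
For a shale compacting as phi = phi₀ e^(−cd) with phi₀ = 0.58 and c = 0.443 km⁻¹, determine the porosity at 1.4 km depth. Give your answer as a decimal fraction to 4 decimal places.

0.3119

phi = phi₀·exp(−c·d) = 0.58 × exp(−0.443 × 1.4) = 0.58 × exp(−0.6202)
  = 0.58 × 0.5378 = 0.3119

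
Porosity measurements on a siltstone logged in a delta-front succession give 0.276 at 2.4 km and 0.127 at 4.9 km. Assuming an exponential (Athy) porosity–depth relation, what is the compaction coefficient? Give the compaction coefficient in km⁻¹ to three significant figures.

Athy: n(z) = n₀ e^(−kz) ⇒ n₁/n₂ = e^{k(z₂−z₁)} ⇒ k = ln(n₁/n₂)/(z₂−z₁)
k = ln(0.276/0.127) / (4.9 − 2.4) = ln(2.173) / 2.5 = 0.7762 / 2.5 = 0.3105 km⁻¹

0.310 km⁻¹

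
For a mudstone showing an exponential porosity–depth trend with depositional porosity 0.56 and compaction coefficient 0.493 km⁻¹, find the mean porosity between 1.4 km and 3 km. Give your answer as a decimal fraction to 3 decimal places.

⟨phi⟩ = (1/(Z₂−Z₁)) ∫ phi₀ e^(−cZ) dZ = phi₀·(e^(−c·Z₁) − e^(−c·Z₂)) / (c·(Z₂−Z₁))
e^(−0.493×1.4) = 0.5015; e^(−0.493×3) = 0.2279
⟨phi⟩ = 0.56 × (0.5015 − 0.2279) / (0.493 × 1.6) = 0.56 × 0.3469 = 0.1942

0.194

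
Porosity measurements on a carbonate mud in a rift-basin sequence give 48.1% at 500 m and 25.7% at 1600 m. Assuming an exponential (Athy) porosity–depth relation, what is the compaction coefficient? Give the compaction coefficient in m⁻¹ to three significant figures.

0.000570 m⁻¹

Working in km (1 km = 1000 m; k in km⁻¹ = k in m⁻¹ × 1000):
Athy: phi(Z) = phi₀ e^(−kZ) ⇒ phi₁/phi₂ = e^{k(Z₂−Z₁)} ⇒ k = ln(phi₁/phi₂)/(Z₂−Z₁)
k = ln(0.481/0.257) / (1.6 − 0.5) = ln(1.872) / 1.1 = 0.6268 / 1.1 = 0.5698 km⁻¹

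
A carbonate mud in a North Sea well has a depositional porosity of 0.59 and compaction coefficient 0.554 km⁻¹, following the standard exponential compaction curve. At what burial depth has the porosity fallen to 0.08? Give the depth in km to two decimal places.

Invert Athy's law: Z = ln(phi₀/phi) / β
Z = ln(0.59/0.08) / 0.554 = ln(7.375) / 0.554 = 1.9981 / 0.554 = 3.607 km

3.61 km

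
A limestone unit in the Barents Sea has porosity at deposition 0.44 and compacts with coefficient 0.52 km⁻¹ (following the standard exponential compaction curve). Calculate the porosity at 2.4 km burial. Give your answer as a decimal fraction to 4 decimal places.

0.1263

n = n₀·exp(−k·d) = 0.44 × exp(−0.52 × 2.4) = 0.44 × exp(−1.248)
  = 0.44 × 0.2871 = 0.1263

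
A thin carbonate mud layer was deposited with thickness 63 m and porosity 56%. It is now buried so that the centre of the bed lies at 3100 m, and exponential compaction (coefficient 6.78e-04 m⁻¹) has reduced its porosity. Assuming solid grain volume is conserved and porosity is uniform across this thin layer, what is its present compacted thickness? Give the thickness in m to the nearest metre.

30 m

Working in km (1 km = 1000 m; β in km⁻¹ = β in m⁻¹ × 1000):
Porosity at 3.1 km: φ = 0.56·exp(−0.678×3.1) = 0.0685
Solid-volume conservation: h(1−φ) = h₀(1−φ₀) ⇒ h = h₀·(1−φ₀)/(1−φ)
h = 0.063 × (1 − 0.56)/(1 − 0.0685) = 0.063 × 0.4723 = 0.0298 km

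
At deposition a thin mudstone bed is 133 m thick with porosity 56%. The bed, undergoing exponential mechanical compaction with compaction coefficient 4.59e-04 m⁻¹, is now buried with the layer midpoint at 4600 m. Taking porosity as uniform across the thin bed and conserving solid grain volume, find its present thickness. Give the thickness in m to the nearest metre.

63 m

Working in km (1 km = 1000 m; c in km⁻¹ = c in m⁻¹ × 1000):
Porosity at 4.6 km: phi = 0.56·exp(−0.459×4.6) = 0.0678
Solid-volume conservation: h(1−phi) = h₀(1−phi₀) ⇒ h = h₀·(1−phi₀)/(1−phi)
h = 0.133 × (1 − 0.56)/(1 − 0.0678) = 0.133 × 0.4720 = 0.0628 km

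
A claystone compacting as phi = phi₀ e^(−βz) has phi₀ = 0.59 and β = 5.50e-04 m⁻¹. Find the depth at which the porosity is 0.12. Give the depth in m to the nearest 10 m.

Working in km (1 km = 1000 m; β in km⁻¹ = β in m⁻¹ × 1000):
Invert Athy's law: z = ln(phi₀/phi) / β
z = ln(0.59/0.12) / 0.55 = ln(4.917) / 0.55 = 1.5926 / 0.55 = 2.896 km

2900 m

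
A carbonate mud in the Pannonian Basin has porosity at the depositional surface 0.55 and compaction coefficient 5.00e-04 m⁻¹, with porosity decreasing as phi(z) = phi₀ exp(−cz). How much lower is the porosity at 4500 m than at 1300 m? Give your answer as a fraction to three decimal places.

0.229

Working in km (1 km = 1000 m; c in km⁻¹ = c in m⁻¹ × 1000):
phi(1.3) = 0.55·e^(−0.5×1.3) = 0.2871
phi(4.5) = 0.55·e^(−0.5×4.5) = 0.0580
Δphi = 0.2871 − 0.0580 = 0.2292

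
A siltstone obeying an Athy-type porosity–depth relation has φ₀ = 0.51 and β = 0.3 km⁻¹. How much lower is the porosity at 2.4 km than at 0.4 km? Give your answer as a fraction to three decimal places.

0.204

φ(0.4) = 0.51·e^(−0.3×0.4) = 0.4523
φ(2.4) = 0.51·e^(−0.3×2.4) = 0.2482
Δφ = 0.4523 − 0.2482 = 0.2041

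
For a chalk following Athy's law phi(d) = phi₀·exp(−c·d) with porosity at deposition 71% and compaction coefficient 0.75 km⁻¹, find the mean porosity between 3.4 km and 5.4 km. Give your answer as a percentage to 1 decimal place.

⟨phi⟩ = (1/(d₂−d₁)) ∫ phi₀ e^(−cd) dd = phi₀·(e^(−c·d₁) − e^(−c·d₂)) / (c·(d₂−d₁))
e^(−0.75×3.4) = 0.0781; e^(−0.75×5.4) = 0.0174
⟨phi⟩ = 0.71 × (0.0781 − 0.0174) / (0.75 × 2) = 0.71 × 0.0404 = 0.0287

2.9%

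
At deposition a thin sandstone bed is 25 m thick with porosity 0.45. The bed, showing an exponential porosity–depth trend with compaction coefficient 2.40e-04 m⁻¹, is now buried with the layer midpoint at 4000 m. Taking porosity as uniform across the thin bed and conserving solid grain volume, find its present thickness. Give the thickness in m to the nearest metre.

17 m

Working in km (1 km = 1000 m; c in km⁻¹ = c in m⁻¹ × 1000):
Porosity at 4 km: phi = 0.45·exp(−0.24×4) = 0.1723
Solid-volume conservation: h(1−phi) = h₀(1−phi₀) ⇒ h = h₀·(1−phi₀)/(1−phi)
h = 0.025 × (1 − 0.45)/(1 − 0.1723) = 0.025 × 0.6645 = 0.0166 km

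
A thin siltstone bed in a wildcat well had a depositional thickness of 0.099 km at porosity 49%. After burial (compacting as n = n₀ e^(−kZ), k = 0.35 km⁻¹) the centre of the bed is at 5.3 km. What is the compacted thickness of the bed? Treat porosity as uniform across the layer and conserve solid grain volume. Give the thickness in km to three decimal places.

0.055 km

Porosity at 5.3 km: n = 0.49·exp(−0.35×5.3) = 0.0767
Solid-volume conservation: h(1−n) = h₀(1−n₀) ⇒ h = h₀·(1−n₀)/(1−n)
h = 0.099 × (1 − 0.49)/(1 − 0.0767) = 0.099 × 0.5523 = 0.0547 km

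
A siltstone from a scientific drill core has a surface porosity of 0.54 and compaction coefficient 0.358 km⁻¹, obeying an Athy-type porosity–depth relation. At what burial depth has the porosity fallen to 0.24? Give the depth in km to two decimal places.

Invert Athy's law: d = ln(φ₀/φ) / c
d = ln(0.54/0.24) / 0.358 = ln(2.25) / 0.358 = 0.8109 / 0.358 = 2.265 km

2.27 km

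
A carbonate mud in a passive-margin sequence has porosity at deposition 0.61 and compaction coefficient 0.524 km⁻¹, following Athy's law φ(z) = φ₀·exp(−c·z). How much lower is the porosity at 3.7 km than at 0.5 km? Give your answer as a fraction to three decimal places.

0.382

φ(0.5) = 0.61·e^(−0.524×0.5) = 0.4694
φ(3.7) = 0.61·e^(−0.524×3.7) = 0.0878
Δφ = 0.4694 − 0.0878 = 0.3816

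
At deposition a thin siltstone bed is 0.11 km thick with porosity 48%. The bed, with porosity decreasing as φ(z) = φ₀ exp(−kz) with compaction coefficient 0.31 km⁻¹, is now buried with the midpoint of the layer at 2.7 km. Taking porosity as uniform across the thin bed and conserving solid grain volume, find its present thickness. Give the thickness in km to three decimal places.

0.072 km

Porosity at 2.7 km: φ = 0.48·exp(−0.31×2.7) = 0.2078
Solid-volume conservation: h(1−φ) = h₀(1−φ₀) ⇒ h = h₀·(1−φ₀)/(1−φ)
h = 0.11 × (1 − 0.48)/(1 − 0.2078) = 0.11 × 0.6564 = 0.0722 km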